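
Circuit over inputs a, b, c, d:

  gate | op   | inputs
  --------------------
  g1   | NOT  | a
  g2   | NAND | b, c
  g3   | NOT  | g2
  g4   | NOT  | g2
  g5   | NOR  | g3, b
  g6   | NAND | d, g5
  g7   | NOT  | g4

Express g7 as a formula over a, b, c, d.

g2 = b NAND c
g4 = NOT g2 = NOT (b NAND c)
g7 = NOT g4 = NOT NOT (b NAND c)

NOT NOT (b NAND c)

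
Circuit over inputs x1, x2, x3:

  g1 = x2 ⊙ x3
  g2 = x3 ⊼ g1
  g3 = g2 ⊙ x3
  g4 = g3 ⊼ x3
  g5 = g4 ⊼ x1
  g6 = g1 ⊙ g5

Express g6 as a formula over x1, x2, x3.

(x2 ⊙ x3) ⊙ ((((x3 ⊼ (x2 ⊙ x3)) ⊙ x3) ⊼ x3) ⊼ x1)

g1 = x2 ⊙ x3
g2 = x3 ⊼ g1 = x3 ⊼ (x2 ⊙ x3)
g3 = g2 ⊙ x3 = (x3 ⊼ (x2 ⊙ x3)) ⊙ x3
g4 = g3 ⊼ x3 = ((x3 ⊼ (x2 ⊙ x3)) ⊙ x3) ⊼ x3
g5 = g4 ⊼ x1 = (((x3 ⊼ (x2 ⊙ x3)) ⊙ x3) ⊼ x3) ⊼ x1
g6 = g1 ⊙ g5 = (x2 ⊙ x3) ⊙ ((((x3 ⊼ (x2 ⊙ x3)) ⊙ x3) ⊼ x3) ⊼ x1)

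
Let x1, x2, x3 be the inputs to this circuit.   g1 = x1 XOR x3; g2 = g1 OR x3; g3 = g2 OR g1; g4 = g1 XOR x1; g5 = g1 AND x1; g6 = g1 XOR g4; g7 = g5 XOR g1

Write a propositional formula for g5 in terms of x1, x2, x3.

(x1 XOR x3) AND x1

g1 = x1 XOR x3
g5 = g1 AND x1 = (x1 XOR x3) AND x1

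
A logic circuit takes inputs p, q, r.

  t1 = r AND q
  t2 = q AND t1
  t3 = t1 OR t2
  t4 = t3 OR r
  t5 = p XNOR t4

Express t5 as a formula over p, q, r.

t1 = r AND q
t2 = q AND t1 = q AND (r AND q)
t3 = t1 OR t2 = (r AND q) OR (q AND (r AND q))
t4 = t3 OR r = ((r AND q) OR (q AND (r AND q))) OR r
t5 = p XNOR t4 = p XNOR (((r AND q) OR (q AND (r AND q))) OR r)

p XNOR (((r AND q) OR (q AND (r AND q))) OR r)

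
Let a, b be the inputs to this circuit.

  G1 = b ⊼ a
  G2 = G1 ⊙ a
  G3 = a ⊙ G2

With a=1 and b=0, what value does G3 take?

G1 = 0 ⊼ 1 = 1
G2 = 1 ⊙ 1 = 1
G3 = 1 ⊙ 1 = 1

1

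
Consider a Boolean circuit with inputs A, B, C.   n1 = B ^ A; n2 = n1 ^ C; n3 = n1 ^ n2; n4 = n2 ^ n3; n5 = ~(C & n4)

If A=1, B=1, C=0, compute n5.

1

n1 = 1 ^ 1 = 0
n2 = 0 ^ 0 = 0
n3 = 0 ^ 0 = 0
n4 = 0 ^ 0 = 0
n5 = ~(0 & 0) = 1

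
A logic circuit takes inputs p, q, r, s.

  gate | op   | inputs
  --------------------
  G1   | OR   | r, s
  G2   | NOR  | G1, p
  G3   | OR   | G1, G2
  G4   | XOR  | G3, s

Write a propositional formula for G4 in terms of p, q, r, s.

((r OR s) OR ((r OR s) NOR p)) XOR s

G1 = r OR s
G2 = G1 NOR p = (r OR s) NOR p
G3 = G1 OR G2 = (r OR s) OR ((r OR s) NOR p)
G4 = G3 XOR s = ((r OR s) OR ((r OR s) NOR p)) XOR s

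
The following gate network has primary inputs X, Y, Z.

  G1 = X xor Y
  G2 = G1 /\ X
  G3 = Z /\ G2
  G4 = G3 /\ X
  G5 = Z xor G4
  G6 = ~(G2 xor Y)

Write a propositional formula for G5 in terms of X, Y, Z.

G1 = X xor Y
G2 = G1 /\ X = (X xor Y) /\ X
G3 = Z /\ G2 = Z /\ ((X xor Y) /\ X)
G4 = G3 /\ X = (Z /\ ((X xor Y) /\ X)) /\ X
G5 = Z xor G4 = Z xor ((Z /\ ((X xor Y) /\ X)) /\ X)

Z xor ((Z /\ ((X xor Y) /\ X)) /\ X)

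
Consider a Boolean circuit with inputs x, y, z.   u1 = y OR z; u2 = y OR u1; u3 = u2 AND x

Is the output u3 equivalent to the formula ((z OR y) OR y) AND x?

u1 = y OR z
u2 = y OR u1 = y OR (y OR z)
u3 = u2 AND x = (y OR (y OR z)) AND x
At x=0, y=0, z=0: circuit gives 0, formula gives 0.
At x=1, y=0, z=1: circuit gives 1, formula gives 1.
Agrees on all 8 inputs.

Yes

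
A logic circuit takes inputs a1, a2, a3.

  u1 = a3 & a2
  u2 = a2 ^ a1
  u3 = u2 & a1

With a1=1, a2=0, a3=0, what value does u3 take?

1

u2 = 0 ^ 1 = 1
u3 = 1 & 1 = 1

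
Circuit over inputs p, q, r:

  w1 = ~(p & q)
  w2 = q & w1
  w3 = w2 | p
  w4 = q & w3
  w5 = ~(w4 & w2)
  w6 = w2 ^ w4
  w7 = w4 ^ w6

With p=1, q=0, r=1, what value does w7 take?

w1 = ~(1 & 0) = 1
w2 = 0 & 1 = 0
w3 = 0 | 1 = 1
w4 = 0 & 1 = 0
w6 = 0 ^ 0 = 0
w7 = 0 ^ 0 = 0

0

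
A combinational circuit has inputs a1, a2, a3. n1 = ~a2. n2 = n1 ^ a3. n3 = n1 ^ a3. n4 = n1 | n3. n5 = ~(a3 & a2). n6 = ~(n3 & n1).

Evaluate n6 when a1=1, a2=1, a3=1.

1

n1 = ~1 = 0
n3 = 0 ^ 1 = 1
n6 = ~(1 & 0) = 1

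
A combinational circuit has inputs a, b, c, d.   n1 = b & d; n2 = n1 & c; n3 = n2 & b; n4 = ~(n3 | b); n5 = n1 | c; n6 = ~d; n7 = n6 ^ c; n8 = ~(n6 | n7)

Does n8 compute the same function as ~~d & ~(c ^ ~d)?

n6 = ~d
n7 = n6 ^ c = ~d ^ c
n8 = ~(n6 | n7) = ~(~d | (~d ^ c))
At a=0, b=0, c=0, d=0: circuit gives 0, formula gives 0.
At a=0, b=0, c=0, d=1: circuit gives 1, formula gives 1.
Agrees on all 16 inputs.

Yes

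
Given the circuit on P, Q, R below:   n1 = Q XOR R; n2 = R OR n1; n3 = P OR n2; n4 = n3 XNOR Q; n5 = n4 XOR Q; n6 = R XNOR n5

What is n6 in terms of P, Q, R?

R XNOR (((P OR (R OR (Q XOR R))) XNOR Q) XOR Q)

n1 = Q XOR R
n2 = R OR n1 = R OR (Q XOR R)
n3 = P OR n2 = P OR (R OR (Q XOR R))
n4 = n3 XNOR Q = (P OR (R OR (Q XOR R))) XNOR Q
n5 = n4 XOR Q = ((P OR (R OR (Q XOR R))) XNOR Q) XOR Q
n6 = R XNOR n5 = R XNOR (((P OR (R OR (Q XOR R))) XNOR Q) XOR Q)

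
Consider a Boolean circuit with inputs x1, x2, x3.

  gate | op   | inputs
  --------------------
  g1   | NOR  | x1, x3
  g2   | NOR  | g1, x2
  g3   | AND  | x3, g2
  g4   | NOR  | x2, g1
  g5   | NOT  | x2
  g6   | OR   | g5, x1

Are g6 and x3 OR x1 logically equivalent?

No

g5 = NOT x2
g6 = g5 OR x1 = NOT x2 OR x1
At x1=0, x2=0, x3=0: circuit gives 1, formula gives 0.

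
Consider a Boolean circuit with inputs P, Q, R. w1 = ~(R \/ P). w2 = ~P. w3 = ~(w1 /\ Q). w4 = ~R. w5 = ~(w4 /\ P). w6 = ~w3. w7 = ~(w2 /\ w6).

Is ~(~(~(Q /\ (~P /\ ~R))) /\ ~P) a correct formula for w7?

Yes

w1 = ~(R \/ P)
w2 = ~P
w3 = ~(w1 /\ Q) = ~((~(R \/ P)) /\ Q)
w6 = ~w3 = ~(~((~(R \/ P)) /\ Q))
w7 = ~(w2 /\ w6) = ~(~P /\ ~(~((~(R \/ P)) /\ Q)))
At P=0, Q=1, R=0: circuit gives 0, formula gives 0.
At P=0, Q=0, R=0: circuit gives 1, formula gives 1.
Agrees on all 8 inputs.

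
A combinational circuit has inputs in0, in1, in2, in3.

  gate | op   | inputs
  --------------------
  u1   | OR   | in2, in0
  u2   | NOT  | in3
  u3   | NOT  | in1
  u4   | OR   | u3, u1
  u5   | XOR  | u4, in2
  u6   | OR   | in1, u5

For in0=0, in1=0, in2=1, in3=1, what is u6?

0

u1 = 1 OR 0 = 1
u3 = NOT 0 = 1
u4 = 1 OR 1 = 1
u5 = 1 XOR 1 = 0
u6 = 0 OR 0 = 0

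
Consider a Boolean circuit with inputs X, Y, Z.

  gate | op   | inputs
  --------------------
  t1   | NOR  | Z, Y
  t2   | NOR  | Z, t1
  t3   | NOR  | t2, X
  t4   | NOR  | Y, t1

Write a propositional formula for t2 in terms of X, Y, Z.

t1 = Z NOR Y
t2 = Z NOR t1 = Z NOR (Z NOR Y)

Z NOR (Z NOR Y)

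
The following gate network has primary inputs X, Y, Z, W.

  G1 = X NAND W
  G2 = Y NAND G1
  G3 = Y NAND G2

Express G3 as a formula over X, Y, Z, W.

G1 = X NAND W
G2 = Y NAND G1 = Y NAND (X NAND W)
G3 = Y NAND G2 = Y NAND (Y NAND (X NAND W))

Y NAND (Y NAND (X NAND W))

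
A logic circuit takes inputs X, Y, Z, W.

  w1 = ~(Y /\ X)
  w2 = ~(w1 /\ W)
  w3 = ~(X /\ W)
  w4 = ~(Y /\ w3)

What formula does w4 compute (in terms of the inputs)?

w3 = ~(X /\ W)
w4 = ~(Y /\ w3) = ~(Y /\ (~(X /\ W)))

~(Y /\ (~(X /\ W)))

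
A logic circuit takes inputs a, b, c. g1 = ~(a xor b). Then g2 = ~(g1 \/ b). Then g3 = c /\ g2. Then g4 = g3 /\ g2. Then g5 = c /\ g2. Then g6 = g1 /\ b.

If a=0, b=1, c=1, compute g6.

0

g1 = ~(0 xor 1) = 0
g6 = 0 /\ 1 = 0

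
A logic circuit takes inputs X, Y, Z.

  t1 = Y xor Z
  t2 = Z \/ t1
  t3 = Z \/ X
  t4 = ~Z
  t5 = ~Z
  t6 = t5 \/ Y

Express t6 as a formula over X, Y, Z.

~Z \/ Y

t5 = ~Z
t6 = t5 \/ Y = ~Z \/ Y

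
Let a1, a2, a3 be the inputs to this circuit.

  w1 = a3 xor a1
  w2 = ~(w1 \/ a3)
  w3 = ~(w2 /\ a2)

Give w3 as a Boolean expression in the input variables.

w1 = a3 xor a1
w2 = ~(w1 \/ a3) = ~((a3 xor a1) \/ a3)
w3 = ~(w2 /\ a2) = ~((~((a3 xor a1) \/ a3)) /\ a2)

~((~((a3 xor a1) \/ a3)) /\ a2)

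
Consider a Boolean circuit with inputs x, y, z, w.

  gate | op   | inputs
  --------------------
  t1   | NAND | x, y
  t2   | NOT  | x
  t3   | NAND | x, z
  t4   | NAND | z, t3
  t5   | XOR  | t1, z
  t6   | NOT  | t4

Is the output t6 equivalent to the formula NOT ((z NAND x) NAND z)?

t3 = x NAND z
t4 = z NAND t3 = z NAND (x NAND z)
t6 = NOT t4 = NOT (z NAND (x NAND z))
At x=0, y=0, z=0, w=0: circuit gives 0, formula gives 0.
At x=0, y=0, z=1, w=0: circuit gives 1, formula gives 1.
Agrees on all 16 inputs.

Yes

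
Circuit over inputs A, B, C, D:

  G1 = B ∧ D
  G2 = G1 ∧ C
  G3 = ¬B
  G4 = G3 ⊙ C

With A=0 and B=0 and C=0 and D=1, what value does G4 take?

0

G3 = ¬0 = 1
G4 = 1 ⊙ 0 = 0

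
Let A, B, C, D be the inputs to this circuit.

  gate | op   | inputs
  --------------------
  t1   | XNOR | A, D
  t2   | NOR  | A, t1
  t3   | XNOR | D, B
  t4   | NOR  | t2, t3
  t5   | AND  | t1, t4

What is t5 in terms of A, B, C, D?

t1 = A XNOR D
t2 = A NOR t1 = A NOR (A XNOR D)
t3 = D XNOR B
t4 = t2 NOR t3 = (A NOR (A XNOR D)) NOR (D XNOR B)
t5 = t1 AND t4 = (A XNOR D) AND ((A NOR (A XNOR D)) NOR (D XNOR B))

(A XNOR D) AND ((A NOR (A XNOR D)) NOR (D XNOR B))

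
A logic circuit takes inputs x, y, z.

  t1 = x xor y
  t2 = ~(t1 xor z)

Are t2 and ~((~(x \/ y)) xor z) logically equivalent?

t1 = x xor y
t2 = ~(t1 xor z) = ~((x xor y) xor z)
At x=0, y=0, z=0: circuit gives 1, formula gives 0.

No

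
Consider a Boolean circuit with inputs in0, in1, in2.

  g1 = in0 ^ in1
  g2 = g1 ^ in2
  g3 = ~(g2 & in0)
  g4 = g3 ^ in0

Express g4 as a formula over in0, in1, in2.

g1 = in0 ^ in1
g2 = g1 ^ in2 = (in0 ^ in1) ^ in2
g3 = ~(g2 & in0) = ~(((in0 ^ in1) ^ in2) & in0)
g4 = g3 ^ in0 = (~(((in0 ^ in1) ^ in2) & in0)) ^ in0

(~(((in0 ^ in1) ^ in2) & in0)) ^ in0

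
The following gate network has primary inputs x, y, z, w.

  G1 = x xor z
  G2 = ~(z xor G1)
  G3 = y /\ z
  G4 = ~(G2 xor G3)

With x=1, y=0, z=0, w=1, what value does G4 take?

1

G1 = 1 xor 0 = 1
G2 = ~(0 xor 1) = 0
G3 = 0 /\ 0 = 0
G4 = ~(0 xor 0) = 1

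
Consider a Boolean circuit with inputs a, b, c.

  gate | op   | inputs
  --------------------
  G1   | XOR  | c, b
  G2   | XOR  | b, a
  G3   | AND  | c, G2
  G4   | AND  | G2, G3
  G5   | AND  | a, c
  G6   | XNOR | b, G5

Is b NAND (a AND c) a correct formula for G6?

No

G5 = a AND c
G6 = b XNOR G5 = b XNOR (a AND c)
At a=0, b=1, c=0: circuit gives 0, formula gives 1.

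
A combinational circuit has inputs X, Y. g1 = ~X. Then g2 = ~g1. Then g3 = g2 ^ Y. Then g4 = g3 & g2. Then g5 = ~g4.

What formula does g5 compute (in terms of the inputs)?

~((~~X ^ Y) & ~~X)

g1 = ~X
g2 = ~g1 = ~~X
g3 = g2 ^ Y = ~~X ^ Y
g4 = g3 & g2 = (~~X ^ Y) & ~~X
g5 = ~g4 = ~((~~X ^ Y) & ~~X)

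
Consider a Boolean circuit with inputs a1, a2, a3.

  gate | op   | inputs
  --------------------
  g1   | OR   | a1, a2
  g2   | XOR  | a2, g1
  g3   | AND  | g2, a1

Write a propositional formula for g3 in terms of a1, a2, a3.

g1 = a1 OR a2
g2 = a2 XOR g1 = a2 XOR (a1 OR a2)
g3 = g2 AND a1 = (a2 XOR (a1 OR a2)) AND a1

(a2 XOR (a1 OR a2)) AND a1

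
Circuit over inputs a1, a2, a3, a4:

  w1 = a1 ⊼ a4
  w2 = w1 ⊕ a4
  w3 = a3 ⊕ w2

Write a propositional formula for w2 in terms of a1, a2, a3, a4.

w1 = a1 ⊼ a4
w2 = w1 ⊕ a4 = (a1 ⊼ a4) ⊕ a4

(a1 ⊼ a4) ⊕ a4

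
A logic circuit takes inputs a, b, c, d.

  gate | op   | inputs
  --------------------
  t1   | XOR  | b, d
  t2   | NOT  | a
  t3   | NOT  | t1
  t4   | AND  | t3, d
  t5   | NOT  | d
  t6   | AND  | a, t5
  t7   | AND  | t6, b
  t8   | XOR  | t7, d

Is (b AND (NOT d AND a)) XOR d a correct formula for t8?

Yes

t5 = NOT d
t6 = a AND t5 = a AND NOT d
t7 = t6 AND b = (a AND NOT d) AND b
t8 = t7 XOR d = ((a AND NOT d) AND b) XOR d
At a=0, b=0, c=0, d=0: circuit gives 0, formula gives 0.
At a=0, b=0, c=0, d=1: circuit gives 1, formula gives 1.
Agrees on all 16 inputs.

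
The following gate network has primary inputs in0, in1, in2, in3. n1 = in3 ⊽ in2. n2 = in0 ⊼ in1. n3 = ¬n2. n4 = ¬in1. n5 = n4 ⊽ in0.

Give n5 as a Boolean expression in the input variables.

n4 = ¬in1
n5 = n4 ⊽ in0 = ¬in1 ⊽ in0

¬in1 ⊽ in0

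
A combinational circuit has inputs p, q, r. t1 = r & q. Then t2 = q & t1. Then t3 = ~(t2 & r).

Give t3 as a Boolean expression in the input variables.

~((q & (r & q)) & r)

t1 = r & q
t2 = q & t1 = q & (r & q)
t3 = ~(t2 & r) = ~((q & (r & q)) & r)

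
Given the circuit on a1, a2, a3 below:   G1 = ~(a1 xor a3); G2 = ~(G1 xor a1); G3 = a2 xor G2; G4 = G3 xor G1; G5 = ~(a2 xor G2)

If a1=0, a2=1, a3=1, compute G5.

G1 = ~(0 xor 1) = 0
G2 = ~(0 xor 0) = 1
G5 = ~(1 xor 1) = 1

1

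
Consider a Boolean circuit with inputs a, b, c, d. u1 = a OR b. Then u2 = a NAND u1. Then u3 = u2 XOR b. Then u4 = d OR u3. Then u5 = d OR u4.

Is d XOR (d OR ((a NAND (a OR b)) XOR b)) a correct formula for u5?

No

u1 = a OR b
u2 = a NAND u1 = a NAND (a OR b)
u3 = u2 XOR b = (a NAND (a OR b)) XOR b
u4 = d OR u3 = d OR ((a NAND (a OR b)) XOR b)
u5 = d OR u4 = d OR (d OR ((a NAND (a OR b)) XOR b))
At a=0, b=0, c=0, d=1: circuit gives 1, formula gives 0.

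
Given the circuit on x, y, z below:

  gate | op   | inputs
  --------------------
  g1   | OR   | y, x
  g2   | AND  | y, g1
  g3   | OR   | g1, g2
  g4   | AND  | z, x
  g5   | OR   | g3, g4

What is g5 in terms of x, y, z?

((y OR x) OR (y AND (y OR x))) OR (z AND x)

g1 = y OR x
g2 = y AND g1 = y AND (y OR x)
g3 = g1 OR g2 = (y OR x) OR (y AND (y OR x))
g4 = z AND x
g5 = g3 OR g4 = ((y OR x) OR (y AND (y OR x))) OR (z AND x)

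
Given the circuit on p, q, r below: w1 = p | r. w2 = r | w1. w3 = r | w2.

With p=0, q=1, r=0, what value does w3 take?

0

w1 = 0 | 0 = 0
w2 = 0 | 0 = 0
w3 = 0 | 0 = 0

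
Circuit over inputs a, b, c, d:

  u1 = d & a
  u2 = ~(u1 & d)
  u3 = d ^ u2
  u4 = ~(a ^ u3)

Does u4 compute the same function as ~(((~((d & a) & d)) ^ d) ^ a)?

u1 = d & a
u2 = ~(u1 & d) = ~((d & a) & d)
u3 = d ^ u2 = d ^ (~((d & a) & d))
u4 = ~(a ^ u3) = ~(a ^ (d ^ (~((d & a) & d))))
At a=0, b=0, c=0, d=0: circuit gives 0, formula gives 0.
At a=0, b=0, c=0, d=1: circuit gives 1, formula gives 1.
Agrees on all 16 inputs.

Yes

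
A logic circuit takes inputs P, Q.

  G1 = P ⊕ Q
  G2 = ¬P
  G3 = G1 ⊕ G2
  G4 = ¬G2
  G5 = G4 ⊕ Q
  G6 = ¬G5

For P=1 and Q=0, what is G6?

0

G2 = ¬1 = 0
G4 = ¬0 = 1
G5 = 1 ⊕ 0 = 1
G6 = ¬1 = 0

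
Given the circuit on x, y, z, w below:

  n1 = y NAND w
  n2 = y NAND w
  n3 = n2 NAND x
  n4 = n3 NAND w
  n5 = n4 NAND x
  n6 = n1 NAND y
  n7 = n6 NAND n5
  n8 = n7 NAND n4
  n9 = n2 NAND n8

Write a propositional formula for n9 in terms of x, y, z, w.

(y NAND w) NAND ((((y NAND w) NAND y) NAND ((((y NAND w) NAND x) NAND w) NAND x)) NAND (((y NAND w) NAND x) NAND w))

n1 = y NAND w
n2 = y NAND w
n3 = n2 NAND x = (y NAND w) NAND x
n4 = n3 NAND w = ((y NAND w) NAND x) NAND w
n5 = n4 NAND x = (((y NAND w) NAND x) NAND w) NAND x
n6 = n1 NAND y = (y NAND w) NAND y
n7 = n6 NAND n5 = ((y NAND w) NAND y) NAND ((((y NAND w) NAND x) NAND w) NAND x)
n8 = n7 NAND n4 = (((y NAND w) NAND y) NAND ((((y NAND w) NAND x) NAND w) NAND x)) NAND (((y NAND w) NAND x) NAND w)
n9 = n2 NAND n8 = (y NAND w) NAND ((((y NAND w) NAND y) NAND ((((y NAND w) NAND x) NAND w) NAND x)) NAND (((y NAND w) NAND x) NAND w))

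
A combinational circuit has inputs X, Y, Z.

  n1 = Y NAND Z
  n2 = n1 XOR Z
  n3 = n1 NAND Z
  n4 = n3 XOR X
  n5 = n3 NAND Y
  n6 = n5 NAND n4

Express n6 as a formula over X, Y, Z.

n1 = Y NAND Z
n3 = n1 NAND Z = (Y NAND Z) NAND Z
n4 = n3 XOR X = ((Y NAND Z) NAND Z) XOR X
n5 = n3 NAND Y = ((Y NAND Z) NAND Z) NAND Y
n6 = n5 NAND n4 = (((Y NAND Z) NAND Z) NAND Y) NAND (((Y NAND Z) NAND Z) XOR X)

(((Y NAND Z) NAND Z) NAND Y) NAND (((Y NAND Z) NAND Z) XOR X)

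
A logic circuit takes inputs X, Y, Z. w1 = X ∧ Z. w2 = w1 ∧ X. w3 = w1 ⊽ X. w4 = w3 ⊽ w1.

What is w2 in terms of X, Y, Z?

w1 = X ∧ Z
w2 = w1 ∧ X = (X ∧ Z) ∧ X

(X ∧ Z) ∧ X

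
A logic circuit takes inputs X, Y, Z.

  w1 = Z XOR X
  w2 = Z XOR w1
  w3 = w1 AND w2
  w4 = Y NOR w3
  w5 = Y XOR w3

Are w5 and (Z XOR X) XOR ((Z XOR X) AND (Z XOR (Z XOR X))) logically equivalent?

No

w1 = Z XOR X
w2 = Z XOR w1 = Z XOR (Z XOR X)
w3 = w1 AND w2 = (Z XOR X) AND (Z XOR (Z XOR X))
w5 = Y XOR w3 = Y XOR ((Z XOR X) AND (Z XOR (Z XOR X)))
At X=0, Y=0, Z=1: circuit gives 0, formula gives 1.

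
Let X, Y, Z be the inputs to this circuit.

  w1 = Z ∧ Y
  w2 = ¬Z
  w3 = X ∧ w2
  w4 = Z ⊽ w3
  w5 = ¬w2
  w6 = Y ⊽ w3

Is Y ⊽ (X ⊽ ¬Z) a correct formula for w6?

No

w2 = ¬Z
w3 = X ∧ w2 = X ∧ ¬Z
w6 = Y ⊽ w3 = Y ⊽ (X ∧ ¬Z)
At X=0, Y=0, Z=1: circuit gives 1, formula gives 0.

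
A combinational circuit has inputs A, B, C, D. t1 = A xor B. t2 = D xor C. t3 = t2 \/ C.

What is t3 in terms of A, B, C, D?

t2 = D xor C
t3 = t2 \/ C = (D xor C) \/ C

(D xor C) \/ C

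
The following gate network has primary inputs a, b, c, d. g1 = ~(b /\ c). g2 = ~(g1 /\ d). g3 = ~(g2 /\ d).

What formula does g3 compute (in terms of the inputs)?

g1 = ~(b /\ c)
g2 = ~(g1 /\ d) = ~((~(b /\ c)) /\ d)
g3 = ~(g2 /\ d) = ~((~((~(b /\ c)) /\ d)) /\ d)

~((~((~(b /\ c)) /\ d)) /\ d)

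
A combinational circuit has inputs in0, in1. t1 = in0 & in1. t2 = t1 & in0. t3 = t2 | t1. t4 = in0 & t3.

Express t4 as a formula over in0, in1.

t1 = in0 & in1
t2 = t1 & in0 = (in0 & in1) & in0
t3 = t2 | t1 = ((in0 & in1) & in0) | (in0 & in1)
t4 = in0 & t3 = in0 & (((in0 & in1) & in0) | (in0 & in1))

in0 & (((in0 & in1) & in0) | (in0 & in1))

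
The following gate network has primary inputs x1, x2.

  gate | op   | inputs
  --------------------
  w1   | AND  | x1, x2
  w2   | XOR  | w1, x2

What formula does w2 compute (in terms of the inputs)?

(x1 AND x2) XOR x2

w1 = x1 AND x2
w2 = w1 XOR x2 = (x1 AND x2) XOR x2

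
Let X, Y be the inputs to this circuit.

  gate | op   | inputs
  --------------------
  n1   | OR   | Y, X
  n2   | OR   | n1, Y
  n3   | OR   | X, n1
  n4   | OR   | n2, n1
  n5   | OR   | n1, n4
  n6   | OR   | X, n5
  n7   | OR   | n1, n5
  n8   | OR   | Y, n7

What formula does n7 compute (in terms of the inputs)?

n1 = Y OR X
n2 = n1 OR Y = (Y OR X) OR Y
n4 = n2 OR n1 = ((Y OR X) OR Y) OR (Y OR X)
n5 = n1 OR n4 = (Y OR X) OR (((Y OR X) OR Y) OR (Y OR X))
n7 = n1 OR n5 = (Y OR X) OR ((Y OR X) OR (((Y OR X) OR Y) OR (Y OR X)))

(Y OR X) OR ((Y OR X) OR (((Y OR X) OR Y) OR (Y OR X)))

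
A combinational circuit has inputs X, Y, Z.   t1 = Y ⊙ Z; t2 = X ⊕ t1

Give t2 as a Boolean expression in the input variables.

X ⊕ (Y ⊙ Z)

t1 = Y ⊙ Z
t2 = X ⊕ t1 = X ⊕ (Y ⊙ Z)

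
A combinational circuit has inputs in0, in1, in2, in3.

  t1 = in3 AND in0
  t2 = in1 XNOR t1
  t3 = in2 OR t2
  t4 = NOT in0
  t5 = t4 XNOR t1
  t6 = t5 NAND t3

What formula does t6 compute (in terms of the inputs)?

t1 = in3 AND in0
t2 = in1 XNOR t1 = in1 XNOR (in3 AND in0)
t3 = in2 OR t2 = in2 OR (in1 XNOR (in3 AND in0))
t4 = NOT in0
t5 = t4 XNOR t1 = NOT in0 XNOR (in3 AND in0)
t6 = t5 NAND t3 = (NOT in0 XNOR (in3 AND in0)) NAND (in2 OR (in1 XNOR (in3 AND in0)))

(NOT in0 XNOR (in3 AND in0)) NAND (in2 OR (in1 XNOR (in3 AND in0)))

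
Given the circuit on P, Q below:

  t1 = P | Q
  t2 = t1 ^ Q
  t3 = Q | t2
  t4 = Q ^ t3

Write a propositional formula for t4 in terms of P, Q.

t1 = P | Q
t2 = t1 ^ Q = (P | Q) ^ Q
t3 = Q | t2 = Q | ((P | Q) ^ Q)
t4 = Q ^ t3 = Q ^ (Q | ((P | Q) ^ Q))

Q ^ (Q | ((P | Q) ^ Q))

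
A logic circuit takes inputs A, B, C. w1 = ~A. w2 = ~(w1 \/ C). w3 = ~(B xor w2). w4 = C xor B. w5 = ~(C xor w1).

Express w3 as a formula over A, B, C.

w1 = ~A
w2 = ~(w1 \/ C) = ~(~A \/ C)
w3 = ~(B xor w2) = ~(B xor (~(~A \/ C)))

~(B xor (~(~A \/ C)))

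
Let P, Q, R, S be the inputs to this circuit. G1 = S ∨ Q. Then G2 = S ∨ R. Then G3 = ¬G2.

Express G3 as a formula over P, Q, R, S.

¬(S ∨ R)

G2 = S ∨ R
G3 = ¬G2 = ¬(S ∨ R)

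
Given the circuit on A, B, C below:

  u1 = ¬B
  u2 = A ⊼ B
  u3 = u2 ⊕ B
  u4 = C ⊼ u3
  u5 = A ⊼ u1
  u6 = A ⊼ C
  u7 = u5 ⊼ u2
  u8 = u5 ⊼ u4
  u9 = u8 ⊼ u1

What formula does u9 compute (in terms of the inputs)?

((A ⊼ ¬B) ⊼ (C ⊼ ((A ⊼ B) ⊕ B))) ⊼ ¬B

u1 = ¬B
u2 = A ⊼ B
u3 = u2 ⊕ B = (A ⊼ B) ⊕ B
u4 = C ⊼ u3 = C ⊼ ((A ⊼ B) ⊕ B)
u5 = A ⊼ u1 = A ⊼ ¬B
u8 = u5 ⊼ u4 = (A ⊼ ¬B) ⊼ (C ⊼ ((A ⊼ B) ⊕ B))
u9 = u8 ⊼ u1 = ((A ⊼ ¬B) ⊼ (C ⊼ ((A ⊼ B) ⊕ B))) ⊼ ¬B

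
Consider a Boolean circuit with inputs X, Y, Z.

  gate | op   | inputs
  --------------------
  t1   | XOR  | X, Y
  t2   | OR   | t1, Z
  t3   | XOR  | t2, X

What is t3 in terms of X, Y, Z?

t1 = X XOR Y
t2 = t1 OR Z = (X XOR Y) OR Z
t3 = t2 XOR X = ((X XOR Y) OR Z) XOR X

((X XOR Y) OR Z) XOR X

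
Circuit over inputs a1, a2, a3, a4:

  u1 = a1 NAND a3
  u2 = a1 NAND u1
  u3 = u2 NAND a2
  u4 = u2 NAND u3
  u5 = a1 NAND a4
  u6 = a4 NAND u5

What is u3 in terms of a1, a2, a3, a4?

u1 = a1 NAND a3
u2 = a1 NAND u1 = a1 NAND (a1 NAND a3)
u3 = u2 NAND a2 = (a1 NAND (a1 NAND a3)) NAND a2

(a1 NAND (a1 NAND a3)) NAND a2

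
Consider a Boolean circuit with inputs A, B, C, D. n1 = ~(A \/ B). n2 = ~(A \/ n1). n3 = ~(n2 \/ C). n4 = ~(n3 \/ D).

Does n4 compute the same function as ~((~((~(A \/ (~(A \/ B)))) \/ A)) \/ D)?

n1 = ~(A \/ B)
n2 = ~(A \/ n1) = ~(A \/ (~(A \/ B)))
n3 = ~(n2 \/ C) = ~((~(A \/ (~(A \/ B)))) \/ C)
n4 = ~(n3 \/ D) = ~((~((~(A \/ (~(A \/ B)))) \/ C)) \/ D)
At A=0, B=0, C=1, D=0: circuit gives 1, formula gives 0.

No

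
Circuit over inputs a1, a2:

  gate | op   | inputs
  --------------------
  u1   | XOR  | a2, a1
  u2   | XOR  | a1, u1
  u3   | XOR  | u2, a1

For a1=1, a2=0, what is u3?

1

u1 = 0 XOR 1 = 1
u2 = 1 XOR 1 = 0
u3 = 0 XOR 1 = 1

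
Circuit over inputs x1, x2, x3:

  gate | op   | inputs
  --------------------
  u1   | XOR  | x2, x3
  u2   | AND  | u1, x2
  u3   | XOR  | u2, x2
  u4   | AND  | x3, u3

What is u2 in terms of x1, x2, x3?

(x2 XOR x3) AND x2

u1 = x2 XOR x3
u2 = u1 AND x2 = (x2 XOR x3) AND x2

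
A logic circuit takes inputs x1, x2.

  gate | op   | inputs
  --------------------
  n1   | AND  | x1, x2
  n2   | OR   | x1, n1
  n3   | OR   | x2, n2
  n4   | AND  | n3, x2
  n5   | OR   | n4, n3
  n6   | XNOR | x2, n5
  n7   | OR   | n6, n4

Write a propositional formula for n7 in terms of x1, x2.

n1 = x1 AND x2
n2 = x1 OR n1 = x1 OR (x1 AND x2)
n3 = x2 OR n2 = x2 OR (x1 OR (x1 AND x2))
n4 = n3 AND x2 = (x2 OR (x1 OR (x1 AND x2))) AND x2
n5 = n4 OR n3 = ((x2 OR (x1 OR (x1 AND x2))) AND x2) OR (x2 OR (x1 OR (x1 AND x2)))
n6 = x2 XNOR n5 = x2 XNOR (((x2 OR (x1 OR (x1 AND x2))) AND x2) OR (x2 OR (x1 OR (x1 AND x2))))
n7 = n6 OR n4 = (x2 XNOR (((x2 OR (x1 OR (x1 AND x2))) AND x2) OR (x2 OR (x1 OR (x1 AND x2))))) OR ((x2 OR (x1 OR (x1 AND x2))) AND x2)

(x2 XNOR (((x2 OR (x1 OR (x1 AND x2))) AND x2) OR (x2 OR (x1 OR (x1 AND x2))))) OR ((x2 OR (x1 OR (x1 AND x2))) AND x2)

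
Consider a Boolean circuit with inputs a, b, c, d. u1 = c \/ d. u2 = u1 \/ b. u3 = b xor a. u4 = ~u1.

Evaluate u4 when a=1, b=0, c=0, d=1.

0

u1 = 0 \/ 1 = 1
u4 = ~1 = 0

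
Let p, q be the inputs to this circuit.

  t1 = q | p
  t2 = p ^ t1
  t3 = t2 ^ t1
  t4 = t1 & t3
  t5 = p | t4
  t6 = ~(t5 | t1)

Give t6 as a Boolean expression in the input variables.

~((p | ((q | p) & ((p ^ (q | p)) ^ (q | p)))) | (q | p))

t1 = q | p
t2 = p ^ t1 = p ^ (q | p)
t3 = t2 ^ t1 = (p ^ (q | p)) ^ (q | p)
t4 = t1 & t3 = (q | p) & ((p ^ (q | p)) ^ (q | p))
t5 = p | t4 = p | ((q | p) & ((p ^ (q | p)) ^ (q | p)))
t6 = ~(t5 | t1) = ~((p | ((q | p) & ((p ^ (q | p)) ^ (q | p)))) | (q | p))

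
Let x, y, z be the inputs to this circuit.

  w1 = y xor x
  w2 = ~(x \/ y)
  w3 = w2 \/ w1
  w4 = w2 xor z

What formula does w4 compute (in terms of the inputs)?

w2 = ~(x \/ y)
w4 = w2 xor z = (~(x \/ y)) xor z

(~(x \/ y)) xor z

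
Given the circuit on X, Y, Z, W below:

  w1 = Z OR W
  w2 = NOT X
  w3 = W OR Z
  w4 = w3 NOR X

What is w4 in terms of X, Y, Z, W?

w3 = W OR Z
w4 = w3 NOR X = (W OR Z) NOR X

(W OR Z) NOR X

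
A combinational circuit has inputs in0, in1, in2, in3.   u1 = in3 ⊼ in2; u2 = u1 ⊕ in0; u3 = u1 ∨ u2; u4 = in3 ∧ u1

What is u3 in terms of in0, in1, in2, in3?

(in3 ⊼ in2) ∨ ((in3 ⊼ in2) ⊕ in0)

u1 = in3 ⊼ in2
u2 = u1 ⊕ in0 = (in3 ⊼ in2) ⊕ in0
u3 = u1 ∨ u2 = (in3 ⊼ in2) ∨ ((in3 ⊼ in2) ⊕ in0)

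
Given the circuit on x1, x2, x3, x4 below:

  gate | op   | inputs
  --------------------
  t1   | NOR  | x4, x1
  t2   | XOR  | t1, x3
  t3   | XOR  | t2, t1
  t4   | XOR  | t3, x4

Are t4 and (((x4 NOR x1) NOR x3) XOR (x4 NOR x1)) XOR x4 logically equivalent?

t1 = x4 NOR x1
t2 = t1 XOR x3 = (x4 NOR x1) XOR x3
t3 = t2 XOR t1 = ((x4 NOR x1) XOR x3) XOR (x4 NOR x1)
t4 = t3 XOR x4 = (((x4 NOR x1) XOR x3) XOR (x4 NOR x1)) XOR x4
At x1=0, x2=0, x3=0, x4=0: circuit gives 0, formula gives 1.

No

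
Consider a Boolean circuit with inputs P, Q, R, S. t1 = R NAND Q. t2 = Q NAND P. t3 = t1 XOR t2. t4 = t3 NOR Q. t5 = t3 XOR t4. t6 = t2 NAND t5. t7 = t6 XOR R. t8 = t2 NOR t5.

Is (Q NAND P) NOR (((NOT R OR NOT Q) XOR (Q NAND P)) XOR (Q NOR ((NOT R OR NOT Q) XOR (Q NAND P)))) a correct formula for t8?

t1 = R NAND Q
t2 = Q NAND P
t3 = t1 XOR t2 = (R NAND Q) XOR (Q NAND P)
t4 = t3 NOR Q = ((R NAND Q) XOR (Q NAND P)) NOR Q
t5 = t3 XOR t4 = ((R NAND Q) XOR (Q NAND P)) XOR (((R NAND Q) XOR (Q NAND P)) NOR Q)
t8 = t2 NOR t5 = (Q NAND P) NOR (((R NAND Q) XOR (Q NAND P)) XOR (((R NAND Q) XOR (Q NAND P)) NOR Q))
At P=0, Q=0, R=0, S=0: circuit gives 0, formula gives 0.
At P=1, Q=1, R=1, S=0: circuit gives 1, formula gives 1.
Agrees on all 16 inputs.

Yes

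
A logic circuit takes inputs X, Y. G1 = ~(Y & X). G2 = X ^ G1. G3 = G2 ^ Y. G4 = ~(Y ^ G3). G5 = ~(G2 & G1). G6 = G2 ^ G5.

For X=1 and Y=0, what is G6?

G1 = ~(0 & 1) = 1
G2 = 1 ^ 1 = 0
G5 = ~(0 & 1) = 1
G6 = 0 ^ 1 = 1

1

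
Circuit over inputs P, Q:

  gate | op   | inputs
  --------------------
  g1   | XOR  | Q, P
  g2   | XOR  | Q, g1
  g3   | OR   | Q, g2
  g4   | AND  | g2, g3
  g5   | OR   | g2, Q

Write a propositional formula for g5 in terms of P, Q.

g1 = Q XOR P
g2 = Q XOR g1 = Q XOR (Q XOR P)
g5 = g2 OR Q = (Q XOR (Q XOR P)) OR Q

(Q XOR (Q XOR P)) OR Q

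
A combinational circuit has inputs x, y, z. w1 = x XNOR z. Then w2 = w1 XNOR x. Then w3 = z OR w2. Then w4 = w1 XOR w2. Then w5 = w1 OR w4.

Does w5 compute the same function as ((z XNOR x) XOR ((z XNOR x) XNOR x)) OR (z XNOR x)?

w1 = x XNOR z
w2 = w1 XNOR x = (x XNOR z) XNOR x
w4 = w1 XOR w2 = (x XNOR z) XOR ((x XNOR z) XNOR x)
w5 = w1 OR w4 = (x XNOR z) OR ((x XNOR z) XOR ((x XNOR z) XNOR x))
At x=1, y=0, z=0: circuit gives 0, formula gives 0.
At x=0, y=0, z=0: circuit gives 1, formula gives 1.
Agrees on all 8 inputs.

Yes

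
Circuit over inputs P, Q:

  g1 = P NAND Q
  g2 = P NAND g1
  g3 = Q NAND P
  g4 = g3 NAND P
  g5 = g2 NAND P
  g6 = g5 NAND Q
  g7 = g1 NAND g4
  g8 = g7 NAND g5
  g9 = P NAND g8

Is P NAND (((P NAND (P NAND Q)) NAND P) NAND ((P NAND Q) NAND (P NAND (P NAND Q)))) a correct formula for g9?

g1 = P NAND Q
g2 = P NAND g1 = P NAND (P NAND Q)
g3 = Q NAND P
g4 = g3 NAND P = (Q NAND P) NAND P
g5 = g2 NAND P = (P NAND (P NAND Q)) NAND P
g7 = g1 NAND g4 = (P NAND Q) NAND ((Q NAND P) NAND P)
g8 = g7 NAND g5 = ((P NAND Q) NAND ((Q NAND P) NAND P)) NAND ((P NAND (P NAND Q)) NAND P)
g9 = P NAND g8 = P NAND (((P NAND Q) NAND ((Q NAND P) NAND P)) NAND ((P NAND (P NAND Q)) NAND P))
At P=1, Q=1: circuit gives 0, formula gives 0.
At P=0, Q=0: circuit gives 1, formula gives 1.
Agrees on all 4 inputs.

Yes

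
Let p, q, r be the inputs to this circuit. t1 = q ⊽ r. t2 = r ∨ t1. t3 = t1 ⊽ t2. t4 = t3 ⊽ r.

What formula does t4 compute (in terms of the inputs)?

t1 = q ⊽ r
t2 = r ∨ t1 = r ∨ (q ⊽ r)
t3 = t1 ⊽ t2 = (q ⊽ r) ⊽ (r ∨ (q ⊽ r))
t4 = t3 ⊽ r = ((q ⊽ r) ⊽ (r ∨ (q ⊽ r))) ⊽ r

((q ⊽ r) ⊽ (r ∨ (q ⊽ r))) ⊽ r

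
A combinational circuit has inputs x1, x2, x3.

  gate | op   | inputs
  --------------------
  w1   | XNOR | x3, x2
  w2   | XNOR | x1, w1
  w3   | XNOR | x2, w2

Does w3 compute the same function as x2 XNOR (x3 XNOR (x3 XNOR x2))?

No

w1 = x3 XNOR x2
w2 = x1 XNOR w1 = x1 XNOR (x3 XNOR x2)
w3 = x2 XNOR w2 = x2 XNOR (x1 XNOR (x3 XNOR x2))
At x1=0, x2=0, x3=1: circuit gives 0, formula gives 1.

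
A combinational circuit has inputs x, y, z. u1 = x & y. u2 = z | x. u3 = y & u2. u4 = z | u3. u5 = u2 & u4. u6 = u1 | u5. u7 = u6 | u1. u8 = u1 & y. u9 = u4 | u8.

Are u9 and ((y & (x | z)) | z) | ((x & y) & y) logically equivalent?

u1 = x & y
u2 = z | x
u3 = y & u2 = y & (z | x)
u4 = z | u3 = z | (y & (z | x))
u8 = u1 & y = (x & y) & y
u9 = u4 | u8 = (z | (y & (z | x))) | ((x & y) & y)
At x=0, y=0, z=0: circuit gives 0, formula gives 0.
At x=0, y=0, z=1: circuit gives 1, formula gives 1.
Agrees on all 8 inputs.

Yes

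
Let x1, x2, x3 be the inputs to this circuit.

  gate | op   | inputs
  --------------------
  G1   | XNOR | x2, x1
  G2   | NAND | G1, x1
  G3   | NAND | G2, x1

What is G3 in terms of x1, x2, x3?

((x2 XNOR x1) NAND x1) NAND x1

G1 = x2 XNOR x1
G2 = G1 NAND x1 = (x2 XNOR x1) NAND x1
G3 = G2 NAND x1 = ((x2 XNOR x1) NAND x1) NAND x1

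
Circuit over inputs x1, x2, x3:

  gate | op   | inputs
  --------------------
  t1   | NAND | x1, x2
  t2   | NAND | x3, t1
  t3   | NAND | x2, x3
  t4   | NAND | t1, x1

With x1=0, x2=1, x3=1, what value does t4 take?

1

t1 = 0 NAND 1 = 1
t4 = 1 NAND 0 = 1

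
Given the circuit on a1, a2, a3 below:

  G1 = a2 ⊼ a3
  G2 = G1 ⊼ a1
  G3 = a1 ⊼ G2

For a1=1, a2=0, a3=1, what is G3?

G1 = 0 ⊼ 1 = 1
G2 = 1 ⊼ 1 = 0
G3 = 1 ⊼ 0 = 1

1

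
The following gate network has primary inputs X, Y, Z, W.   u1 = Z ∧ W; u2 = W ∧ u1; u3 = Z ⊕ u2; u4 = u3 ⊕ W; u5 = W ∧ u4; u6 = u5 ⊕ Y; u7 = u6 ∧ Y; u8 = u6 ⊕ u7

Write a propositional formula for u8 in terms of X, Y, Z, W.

u1 = Z ∧ W
u2 = W ∧ u1 = W ∧ (Z ∧ W)
u3 = Z ⊕ u2 = Z ⊕ (W ∧ (Z ∧ W))
u4 = u3 ⊕ W = (Z ⊕ (W ∧ (Z ∧ W))) ⊕ W
u5 = W ∧ u4 = W ∧ ((Z ⊕ (W ∧ (Z ∧ W))) ⊕ W)
u6 = u5 ⊕ Y = (W ∧ ((Z ⊕ (W ∧ (Z ∧ W))) ⊕ W)) ⊕ Y
u7 = u6 ∧ Y = ((W ∧ ((Z ⊕ (W ∧ (Z ∧ W))) ⊕ W)) ⊕ Y) ∧ Y
u8 = u6 ⊕ u7 = ((W ∧ ((Z ⊕ (W ∧ (Z ∧ W))) ⊕ W)) ⊕ Y) ⊕ (((W ∧ ((Z ⊕ (W ∧ (Z ∧ W))) ⊕ W)) ⊕ Y) ∧ Y)

((W ∧ ((Z ⊕ (W ∧ (Z ∧ W))) ⊕ W)) ⊕ Y) ⊕ (((W ∧ ((Z ⊕ (W ∧ (Z ∧ W))) ⊕ W)) ⊕ Y) ∧ Y)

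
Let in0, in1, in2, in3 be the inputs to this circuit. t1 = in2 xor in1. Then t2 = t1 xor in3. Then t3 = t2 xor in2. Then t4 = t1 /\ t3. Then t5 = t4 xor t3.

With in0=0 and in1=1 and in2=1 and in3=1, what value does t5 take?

t1 = 1 xor 1 = 0
t2 = 0 xor 1 = 1
t3 = 1 xor 1 = 0
t4 = 0 /\ 0 = 0
t5 = 0 xor 0 = 0

0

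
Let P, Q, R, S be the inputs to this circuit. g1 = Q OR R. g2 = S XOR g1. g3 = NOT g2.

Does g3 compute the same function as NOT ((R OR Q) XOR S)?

g1 = Q OR R
g2 = S XOR g1 = S XOR (Q OR R)
g3 = NOT g2 = NOT (S XOR (Q OR R))
At P=0, Q=0, R=0, S=1: circuit gives 0, formula gives 0.
At P=0, Q=0, R=0, S=0: circuit gives 1, formula gives 1.
Agrees on all 16 inputs.

Yes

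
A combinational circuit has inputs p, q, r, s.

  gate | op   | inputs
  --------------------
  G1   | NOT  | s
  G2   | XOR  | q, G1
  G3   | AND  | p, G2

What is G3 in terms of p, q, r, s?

p AND (q XOR NOT s)

G1 = NOT s
G2 = q XOR G1 = q XOR NOT s
G3 = p AND G2 = p AND (q XOR NOT s)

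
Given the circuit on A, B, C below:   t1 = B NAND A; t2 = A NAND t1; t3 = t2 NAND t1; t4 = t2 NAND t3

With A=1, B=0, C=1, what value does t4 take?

1

t1 = 0 NAND 1 = 1
t2 = 1 NAND 1 = 0
t3 = 0 NAND 1 = 1
t4 = 0 NAND 1 = 1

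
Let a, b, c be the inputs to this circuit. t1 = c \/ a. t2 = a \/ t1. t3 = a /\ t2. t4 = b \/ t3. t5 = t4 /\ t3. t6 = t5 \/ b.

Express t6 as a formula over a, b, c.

t1 = c \/ a
t2 = a \/ t1 = a \/ (c \/ a)
t3 = a /\ t2 = a /\ (a \/ (c \/ a))
t4 = b \/ t3 = b \/ (a /\ (a \/ (c \/ a)))
t5 = t4 /\ t3 = (b \/ (a /\ (a \/ (c \/ a)))) /\ (a /\ (a \/ (c \/ a)))
t6 = t5 \/ b = ((b \/ (a /\ (a \/ (c \/ a)))) /\ (a /\ (a \/ (c \/ a)))) \/ b

((b \/ (a /\ (a \/ (c \/ a)))) /\ (a /\ (a \/ (c \/ a)))) \/ b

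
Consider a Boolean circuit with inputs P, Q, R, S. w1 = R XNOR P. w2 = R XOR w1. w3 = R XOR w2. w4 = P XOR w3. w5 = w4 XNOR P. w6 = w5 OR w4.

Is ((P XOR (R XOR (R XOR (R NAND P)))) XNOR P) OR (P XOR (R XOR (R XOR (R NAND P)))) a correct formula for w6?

w1 = R XNOR P
w2 = R XOR w1 = R XOR (R XNOR P)
w3 = R XOR w2 = R XOR (R XOR (R XNOR P))
w4 = P XOR w3 = P XOR (R XOR (R XOR (R XNOR P)))
w5 = w4 XNOR P = (P XOR (R XOR (R XOR (R XNOR P)))) XNOR P
w6 = w5 OR w4 = ((P XOR (R XOR (R XOR (R XNOR P)))) XNOR P) OR (P XOR (R XOR (R XOR (R XNOR P))))
At P=1, Q=0, R=0, S=0: circuit gives 1, formula gives 0.

No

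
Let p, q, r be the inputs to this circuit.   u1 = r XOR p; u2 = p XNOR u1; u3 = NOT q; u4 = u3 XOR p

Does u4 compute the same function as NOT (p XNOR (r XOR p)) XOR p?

No

u3 = NOT q
u4 = u3 XOR p = NOT q XOR p
At p=0, q=0, r=0: circuit gives 1, formula gives 0.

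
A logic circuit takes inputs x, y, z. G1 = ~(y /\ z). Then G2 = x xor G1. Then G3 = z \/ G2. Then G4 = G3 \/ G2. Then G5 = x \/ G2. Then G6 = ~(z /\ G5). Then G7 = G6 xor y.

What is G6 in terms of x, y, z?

~(z /\ (x \/ (x xor (~(y /\ z)))))

G1 = ~(y /\ z)
G2 = x xor G1 = x xor (~(y /\ z))
G5 = x \/ G2 = x \/ (x xor (~(y /\ z)))
G6 = ~(z /\ G5) = ~(z /\ (x \/ (x xor (~(y /\ z)))))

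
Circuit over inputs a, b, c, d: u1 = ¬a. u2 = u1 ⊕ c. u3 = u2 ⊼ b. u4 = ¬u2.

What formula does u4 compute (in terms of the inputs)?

u1 = ¬a
u2 = u1 ⊕ c = ¬a ⊕ c
u4 = ¬u2 = ¬(¬a ⊕ c)

¬(¬a ⊕ c)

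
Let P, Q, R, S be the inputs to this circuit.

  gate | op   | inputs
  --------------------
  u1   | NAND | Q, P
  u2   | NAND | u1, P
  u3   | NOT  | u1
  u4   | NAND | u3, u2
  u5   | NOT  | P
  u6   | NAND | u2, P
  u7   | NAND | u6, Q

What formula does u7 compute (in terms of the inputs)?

u1 = Q NAND P
u2 = u1 NAND P = (Q NAND P) NAND P
u6 = u2 NAND P = ((Q NAND P) NAND P) NAND P
u7 = u6 NAND Q = (((Q NAND P) NAND P) NAND P) NAND Q

(((Q NAND P) NAND P) NAND P) NAND Q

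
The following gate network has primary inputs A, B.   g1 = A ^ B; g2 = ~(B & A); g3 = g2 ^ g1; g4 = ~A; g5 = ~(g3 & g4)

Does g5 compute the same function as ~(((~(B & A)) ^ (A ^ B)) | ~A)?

No

g1 = A ^ B
g2 = ~(B & A)
g3 = g2 ^ g1 = (~(B & A)) ^ (A ^ B)
g4 = ~A
g5 = ~(g3 & g4) = ~(((~(B & A)) ^ (A ^ B)) & ~A)
At A=0, B=1: circuit gives 1, formula gives 0.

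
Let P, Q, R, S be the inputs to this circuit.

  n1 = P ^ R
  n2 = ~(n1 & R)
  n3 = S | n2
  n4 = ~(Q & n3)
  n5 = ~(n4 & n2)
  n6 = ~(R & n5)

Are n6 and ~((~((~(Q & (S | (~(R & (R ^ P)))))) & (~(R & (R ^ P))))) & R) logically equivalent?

n1 = P ^ R
n2 = ~(n1 & R) = ~((P ^ R) & R)
n3 = S | n2 = S | (~((P ^ R) & R))
n4 = ~(Q & n3) = ~(Q & (S | (~((P ^ R) & R))))
n5 = ~(n4 & n2) = ~((~(Q & (S | (~((P ^ R) & R))))) & (~((P ^ R) & R)))
n6 = ~(R & n5) = ~(R & (~((~(Q & (S | (~((P ^ R) & R))))) & (~((P ^ R) & R)))))
At P=0, Q=0, R=1, S=0: circuit gives 0, formula gives 0.
At P=0, Q=0, R=0, S=0: circuit gives 1, formula gives 1.
Agrees on all 16 inputs.

Yes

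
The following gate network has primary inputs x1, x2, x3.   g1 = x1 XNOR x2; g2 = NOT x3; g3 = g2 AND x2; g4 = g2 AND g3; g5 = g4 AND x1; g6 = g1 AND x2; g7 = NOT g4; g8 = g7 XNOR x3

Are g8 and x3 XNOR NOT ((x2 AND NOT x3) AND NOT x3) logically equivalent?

g2 = NOT x3
g3 = g2 AND x2 = NOT x3 AND x2
g4 = g2 AND g3 = NOT x3 AND (NOT x3 AND x2)
g7 = NOT g4 = NOT (NOT x3 AND (NOT x3 AND x2))
g8 = g7 XNOR x3 = NOT (NOT x3 AND (NOT x3 AND x2)) XNOR x3
At x1=0, x2=0, x3=0: circuit gives 0, formula gives 0.
At x1=0, x2=0, x3=1: circuit gives 1, formula gives 1.
Agrees on all 8 inputs.

Yes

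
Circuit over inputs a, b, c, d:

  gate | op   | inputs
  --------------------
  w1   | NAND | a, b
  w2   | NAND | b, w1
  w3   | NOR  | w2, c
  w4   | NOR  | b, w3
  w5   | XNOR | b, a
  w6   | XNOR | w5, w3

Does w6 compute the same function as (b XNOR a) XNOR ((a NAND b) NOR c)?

w1 = a NAND b
w2 = b NAND w1 = b NAND (a NAND b)
w3 = w2 NOR c = (b NAND (a NAND b)) NOR c
w5 = b XNOR a
w6 = w5 XNOR w3 = (b XNOR a) XNOR ((b NAND (a NAND b)) NOR c)
At a=0, b=1, c=0, d=0: circuit gives 0, formula gives 1.

No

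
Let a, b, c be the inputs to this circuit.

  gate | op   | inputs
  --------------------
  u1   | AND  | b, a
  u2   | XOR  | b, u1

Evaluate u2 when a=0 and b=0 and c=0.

u1 = 0 AND 0 = 0
u2 = 0 XOR 0 = 0

0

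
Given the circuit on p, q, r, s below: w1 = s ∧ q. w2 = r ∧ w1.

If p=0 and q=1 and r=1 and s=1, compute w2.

1

w1 = 1 ∧ 1 = 1
w2 = 1 ∧ 1 = 1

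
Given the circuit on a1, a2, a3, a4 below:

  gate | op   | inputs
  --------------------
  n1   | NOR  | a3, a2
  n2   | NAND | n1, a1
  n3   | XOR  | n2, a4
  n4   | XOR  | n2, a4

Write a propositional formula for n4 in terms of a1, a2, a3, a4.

((a3 NOR a2) NAND a1) XOR a4

n1 = a3 NOR a2
n2 = n1 NAND a1 = (a3 NOR a2) NAND a1
n4 = n2 XOR a4 = ((a3 NOR a2) NAND a1) XOR a4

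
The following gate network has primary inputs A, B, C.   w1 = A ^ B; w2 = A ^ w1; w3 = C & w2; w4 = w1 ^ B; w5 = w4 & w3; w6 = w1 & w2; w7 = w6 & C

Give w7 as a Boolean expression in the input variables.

w1 = A ^ B
w2 = A ^ w1 = A ^ (A ^ B)
w6 = w1 & w2 = (A ^ B) & (A ^ (A ^ B))
w7 = w6 & C = ((A ^ B) & (A ^ (A ^ B))) & C

((A ^ B) & (A ^ (A ^ B))) & C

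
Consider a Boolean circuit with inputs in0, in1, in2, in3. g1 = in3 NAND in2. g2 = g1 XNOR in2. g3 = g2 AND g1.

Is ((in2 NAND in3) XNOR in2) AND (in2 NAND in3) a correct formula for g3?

g1 = in3 NAND in2
g2 = g1 XNOR in2 = (in3 NAND in2) XNOR in2
g3 = g2 AND g1 = ((in3 NAND in2) XNOR in2) AND (in3 NAND in2)
At in0=0, in1=0, in2=0, in3=0: circuit gives 0, formula gives 0.
At in0=0, in1=0, in2=1, in3=0: circuit gives 1, formula gives 1.
Agrees on all 16 inputs.

Yes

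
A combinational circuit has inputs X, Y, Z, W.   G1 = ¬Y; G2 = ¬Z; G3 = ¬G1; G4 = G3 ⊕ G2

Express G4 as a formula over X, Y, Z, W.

G1 = ¬Y
G2 = ¬Z
G3 = ¬G1 = ¬¬Y
G4 = G3 ⊕ G2 = ¬¬Y ⊕ ¬Z

¬¬Y ⊕ ¬Z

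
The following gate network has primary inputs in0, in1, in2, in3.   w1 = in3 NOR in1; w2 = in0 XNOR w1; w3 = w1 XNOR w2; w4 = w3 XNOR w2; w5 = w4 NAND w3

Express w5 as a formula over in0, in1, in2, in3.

w1 = in3 NOR in1
w2 = in0 XNOR w1 = in0 XNOR (in3 NOR in1)
w3 = w1 XNOR w2 = (in3 NOR in1) XNOR (in0 XNOR (in3 NOR in1))
w4 = w3 XNOR w2 = ((in3 NOR in1) XNOR (in0 XNOR (in3 NOR in1))) XNOR (in0 XNOR (in3 NOR in1))
w5 = w4 NAND w3 = (((in3 NOR in1) XNOR (in0 XNOR (in3 NOR in1))) XNOR (in0 XNOR (in3 NOR in1))) NAND ((in3 NOR in1) XNOR (in0 XNOR (in3 NOR in1)))

(((in3 NOR in1) XNOR (in0 XNOR (in3 NOR in1))) XNOR (in0 XNOR (in3 NOR in1))) NAND ((in3 NOR in1) XNOR (in0 XNOR (in3 NOR in1)))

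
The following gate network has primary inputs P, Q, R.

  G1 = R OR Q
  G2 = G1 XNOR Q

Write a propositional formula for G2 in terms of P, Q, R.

G1 = R OR Q
G2 = G1 XNOR Q = (R OR Q) XNOR Q

(R OR Q) XNOR Q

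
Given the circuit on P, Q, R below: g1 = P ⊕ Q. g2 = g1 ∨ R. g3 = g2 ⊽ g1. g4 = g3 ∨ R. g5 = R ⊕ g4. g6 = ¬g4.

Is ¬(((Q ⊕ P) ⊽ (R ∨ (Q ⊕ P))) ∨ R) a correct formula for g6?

g1 = P ⊕ Q
g2 = g1 ∨ R = (P ⊕ Q) ∨ R
g3 = g2 ⊽ g1 = ((P ⊕ Q) ∨ R) ⊽ (P ⊕ Q)
g4 = g3 ∨ R = (((P ⊕ Q) ∨ R) ⊽ (P ⊕ Q)) ∨ R
g6 = ¬g4 = ¬((((P ⊕ Q) ∨ R) ⊽ (P ⊕ Q)) ∨ R)
At P=0, Q=0, R=0: circuit gives 0, formula gives 0.
At P=0, Q=1, R=0: circuit gives 1, formula gives 1.
Agrees on all 8 inputs.

Yes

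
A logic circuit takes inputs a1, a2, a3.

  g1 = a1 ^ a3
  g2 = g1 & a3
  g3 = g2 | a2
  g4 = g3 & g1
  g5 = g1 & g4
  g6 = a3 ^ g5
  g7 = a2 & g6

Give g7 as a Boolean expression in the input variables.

g1 = a1 ^ a3
g2 = g1 & a3 = (a1 ^ a3) & a3
g3 = g2 | a2 = ((a1 ^ a3) & a3) | a2
g4 = g3 & g1 = (((a1 ^ a3) & a3) | a2) & (a1 ^ a3)
g5 = g1 & g4 = (a1 ^ a3) & ((((a1 ^ a3) & a3) | a2) & (a1 ^ a3))
g6 = a3 ^ g5 = a3 ^ ((a1 ^ a3) & ((((a1 ^ a3) & a3) | a2) & (a1 ^ a3)))
g7 = a2 & g6 = a2 & (a3 ^ ((a1 ^ a3) & ((((a1 ^ a3) & a3) | a2) & (a1 ^ a3))))

a2 & (a3 ^ ((a1 ^ a3) & ((((a1 ^ a3) & a3) | a2) & (a1 ^ a3))))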